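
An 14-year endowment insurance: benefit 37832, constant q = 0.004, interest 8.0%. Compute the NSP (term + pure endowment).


Term component = 1221.6438
Pure endowment = 14_p_x * v^14 * benefit = 0.945433 * 0.340461 * 37832 = 12177.481
NSP = 13399.1248


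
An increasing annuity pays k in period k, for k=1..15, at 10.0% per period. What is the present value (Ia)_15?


(Ia)_n = sum_{k=1}^{n} k * v^k, v = 1/(1+i)
v = 0.909091
Sum computed term by term:
(Ia)_15 = 47.7581


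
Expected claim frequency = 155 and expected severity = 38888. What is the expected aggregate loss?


E[S] = E[N] * E[X]
= 155 * 38888
= 6.0276e+06


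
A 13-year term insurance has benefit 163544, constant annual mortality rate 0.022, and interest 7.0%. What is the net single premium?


NSP = benefit * sum_{k=0}^{n-1} k_p_x * q * v^(k+1)
With constant q=0.022, v=0.934579
Sum = 0.16482
NSP = 163544 * 0.16482
= 26955.2926


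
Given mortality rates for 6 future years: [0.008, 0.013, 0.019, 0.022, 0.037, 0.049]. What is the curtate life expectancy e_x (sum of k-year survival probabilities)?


e_x = sum_{k=1}^{n} k_p_x
k_p_x values:
  1_p_x = 0.992
  2_p_x = 0.979104
  3_p_x = 0.960501
  4_p_x = 0.93937
  5_p_x = 0.904613
  6_p_x = 0.860287
e_x = 5.6359


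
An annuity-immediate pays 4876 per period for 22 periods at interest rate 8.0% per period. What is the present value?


PV = PMT * (1 - (1+i)^(-n)) / i
= 4876 * (1 - (1+0.08)^(-22)) / 0.08
= 4876 * (1 - 0.183941) / 0.08
= 4876 * 10.200744
= 49738.8261


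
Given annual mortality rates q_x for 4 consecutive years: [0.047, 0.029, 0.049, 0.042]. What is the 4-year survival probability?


p_k = 1 - q_k for each year
Survival = product of (1 - q_k)
= 0.953 * 0.971 * 0.951 * 0.958
= 0.8431


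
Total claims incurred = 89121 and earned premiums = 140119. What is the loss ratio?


Loss ratio = claims / premiums
= 89121 / 140119
= 0.636


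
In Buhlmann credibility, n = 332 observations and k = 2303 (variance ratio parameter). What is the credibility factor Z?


Z = n / (n + k)
= 332 / (332 + 2303)
= 332 / 2635
= 0.126


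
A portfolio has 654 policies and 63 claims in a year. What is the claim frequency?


frequency = claims / policies
= 63 / 654
= 0.0963


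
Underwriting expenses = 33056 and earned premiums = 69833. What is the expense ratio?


Expense ratio = expenses / premiums
= 33056 / 69833
= 0.4734


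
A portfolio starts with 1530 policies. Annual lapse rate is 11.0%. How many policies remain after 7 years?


remaining = initial * (1 - lapse)^years
= 1530 * (1 - 0.11)^7
= 1530 * 0.442313
= 676.7394


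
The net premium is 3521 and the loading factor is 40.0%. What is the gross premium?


Gross = net * (1 + loading)
= 3521 * (1 + 0.4)
= 3521 * 1.4
= 4929.4


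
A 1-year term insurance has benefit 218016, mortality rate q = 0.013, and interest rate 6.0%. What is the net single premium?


NSP = benefit * q * v
v = 1/(1+i) = 0.943396
NSP = 218016 * 0.013 * 0.943396
= 2673.7811


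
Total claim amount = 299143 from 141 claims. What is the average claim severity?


severity = total / number
= 299143 / 141
= 2121.5816


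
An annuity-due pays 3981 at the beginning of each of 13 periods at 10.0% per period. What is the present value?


PV_due = PMT * (1-(1+i)^(-n))/i * (1+i)
PV_immediate = 28278.461
PV_due = 28278.461 * 1.1
= 31106.3071


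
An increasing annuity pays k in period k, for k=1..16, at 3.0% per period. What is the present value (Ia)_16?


(Ia)_n = sum_{k=1}^{n} k * v^k, v = 1/(1+i)
v = 0.970874
Sum computed term by term:
(Ia)_16 = 98.9088


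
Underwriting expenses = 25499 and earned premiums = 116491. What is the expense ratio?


Expense ratio = expenses / premiums
= 25499 / 116491
= 0.2189


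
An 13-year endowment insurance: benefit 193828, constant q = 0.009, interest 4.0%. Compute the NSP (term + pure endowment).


Term component = 16590.8457
Pure endowment = 13_p_x * v^13 * benefit = 0.889114 * 0.600574 * 193828 = 103500.0625
NSP = 120090.9081


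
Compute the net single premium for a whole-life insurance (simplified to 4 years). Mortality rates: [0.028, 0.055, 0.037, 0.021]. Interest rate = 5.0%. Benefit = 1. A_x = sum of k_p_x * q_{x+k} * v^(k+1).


v = 0.952381
Year 0: k_p_x=1.0, q=0.028, term=0.026667
Year 1: k_p_x=0.972, q=0.055, term=0.04849
Year 2: k_p_x=0.91854, q=0.037, term=0.029358
Year 3: k_p_x=0.884554, q=0.021, term=0.015282
A_x = 0.1198


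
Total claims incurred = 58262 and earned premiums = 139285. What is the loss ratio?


Loss ratio = claims / premiums
= 58262 / 139285
= 0.4183


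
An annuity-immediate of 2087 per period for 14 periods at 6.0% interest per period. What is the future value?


FV = PMT * ((1+i)^n - 1) / i
= 2087 * ((1.06)^14 - 1) / 0.06
= 2087 * (2.260904 - 1) / 0.06
= 43858.4426


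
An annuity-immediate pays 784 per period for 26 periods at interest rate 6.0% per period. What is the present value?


PV = PMT * (1 - (1+i)^(-n)) / i
= 784 * (1 - (1+0.06)^(-26)) / 0.06
= 784 * (1 - 0.21981) / 0.06
= 784 * 13.003166
= 10194.4823


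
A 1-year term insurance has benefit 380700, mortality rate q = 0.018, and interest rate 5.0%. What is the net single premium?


NSP = benefit * q * v
v = 1/(1+i) = 0.952381
NSP = 380700 * 0.018 * 0.952381
= 6526.2857


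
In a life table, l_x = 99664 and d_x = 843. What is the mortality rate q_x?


q_x = d_x / l_x
= 843 / 99664
= 0.0085


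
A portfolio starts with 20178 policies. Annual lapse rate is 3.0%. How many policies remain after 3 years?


remaining = initial * (1 - lapse)^years
= 20178 * (1 - 0.03)^3
= 20178 * 0.912673
= 18415.9158


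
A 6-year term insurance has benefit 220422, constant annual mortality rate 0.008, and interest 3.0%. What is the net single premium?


NSP = benefit * sum_{k=0}^{n-1} k_p_x * q * v^(k+1)
With constant q=0.008, v=0.970874
Sum = 0.042509
NSP = 220422 * 0.042509
= 9370.0013


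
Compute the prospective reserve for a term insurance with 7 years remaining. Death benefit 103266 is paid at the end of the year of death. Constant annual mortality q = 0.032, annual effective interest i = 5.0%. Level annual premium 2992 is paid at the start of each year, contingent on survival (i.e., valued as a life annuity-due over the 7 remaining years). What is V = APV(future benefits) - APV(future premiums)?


v = 1/(1+i) = 0.952381
APV(future benefits) per unit = sum_{k=0}^{6} k_p_x * q * v^(k+1) = 0.169373
APV(future benefits) = 103266 * 0.169373 = 17490.4707
Life annuity-due factor ä_{x:7} = sum_{k=0}^{6} k_p_x * v^k = 5.557551
APV(future premiums) = 2992 * 5.557551 = 16628.1929
V = 17490.4707 - 16628.1929
= 862.2779


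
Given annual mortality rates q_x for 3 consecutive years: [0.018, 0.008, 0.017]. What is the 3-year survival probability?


p_k = 1 - q_k for each year
Survival = product of (1 - q_k)
= 0.982 * 0.992 * 0.983
= 0.9576


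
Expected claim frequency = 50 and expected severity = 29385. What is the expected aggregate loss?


E[S] = E[N] * E[X]
= 50 * 29385
= 1.4692e+06


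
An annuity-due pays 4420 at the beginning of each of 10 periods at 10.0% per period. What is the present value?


PV_due = PMT * (1-(1+i)^(-n))/i * (1+i)
PV_immediate = 27158.9866
PV_due = 27158.9866 * 1.1
= 29874.8853


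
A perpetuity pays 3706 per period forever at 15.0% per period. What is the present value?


PV = PMT / i
= 3706 / 0.15
= 24706.6667


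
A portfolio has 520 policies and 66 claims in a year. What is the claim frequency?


frequency = claims / policies
= 66 / 520
= 0.1269


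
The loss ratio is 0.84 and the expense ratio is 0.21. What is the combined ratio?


Combined ratio = loss ratio + expense ratio
= 0.84 + 0.21
= 1.05


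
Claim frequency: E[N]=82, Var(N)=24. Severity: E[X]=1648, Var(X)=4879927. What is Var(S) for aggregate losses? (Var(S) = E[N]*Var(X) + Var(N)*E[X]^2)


Var(S) = E[N]*Var(X) + Var(N)*E[X]^2
= 82*4879927 + 24*1648^2
= 400154014 + 65181696
= 4.6534e+08


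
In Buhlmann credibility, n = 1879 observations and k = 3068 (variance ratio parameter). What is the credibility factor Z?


Z = n / (n + k)
= 1879 / (1879 + 3068)
= 1879 / 4947
= 0.3798


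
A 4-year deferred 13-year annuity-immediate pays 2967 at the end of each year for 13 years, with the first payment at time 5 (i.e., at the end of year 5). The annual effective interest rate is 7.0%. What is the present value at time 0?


PV at time 4 of the 13-year annuity-immediate:
a_n = 2967 * (1-(1+0.07)^(-13))/0.07 = 24797.1498
Discount back 4 years to time 0:
PV = 24797.1498 * (1+0.07)^(-4)
= 24797.1498 * 0.762895
= 18917.6268


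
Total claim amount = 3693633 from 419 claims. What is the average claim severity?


severity = total / number
= 3693633 / 419
= 8815.3532


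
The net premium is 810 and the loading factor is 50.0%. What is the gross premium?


Gross = net * (1 + loading)
= 810 * (1 + 0.5)
= 810 * 1.5
= 1215.0


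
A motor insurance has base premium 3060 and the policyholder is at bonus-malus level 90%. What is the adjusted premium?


adjusted = base * BM_level / 100
= 3060 * 90 / 100
= 3060 * 0.9
= 2754.0


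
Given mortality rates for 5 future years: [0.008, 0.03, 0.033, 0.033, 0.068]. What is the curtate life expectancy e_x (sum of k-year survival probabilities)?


e_x = sum_{k=1}^{n} k_p_x
k_p_x values:
  1_p_x = 0.992
  2_p_x = 0.96224
  3_p_x = 0.930486
  4_p_x = 0.89978
  5_p_x = 0.838595
e_x = 4.6231


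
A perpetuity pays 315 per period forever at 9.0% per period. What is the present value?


PV = PMT / i
= 315 / 0.09
= 3500.0


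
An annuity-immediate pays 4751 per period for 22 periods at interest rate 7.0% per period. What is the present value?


PV = PMT * (1 - (1+i)^(-n)) / i
= 4751 * (1 - (1+0.07)^(-22)) / 0.07
= 4751 * (1 - 0.225713) / 0.07
= 4751 * 11.06124
= 52551.9536


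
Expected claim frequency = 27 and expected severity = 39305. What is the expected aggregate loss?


E[S] = E[N] * E[X]
= 27 * 39305
= 1.0612e+06


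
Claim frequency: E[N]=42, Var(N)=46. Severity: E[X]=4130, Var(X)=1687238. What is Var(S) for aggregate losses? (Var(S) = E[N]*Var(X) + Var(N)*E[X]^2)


Var(S) = E[N]*Var(X) + Var(N)*E[X]^2
= 42*1687238 + 46*4130^2
= 70863996 + 784617400
= 8.5548e+08


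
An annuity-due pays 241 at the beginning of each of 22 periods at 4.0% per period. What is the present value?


PV_due = PMT * (1-(1+i)^(-n))/i * (1+i)
PV_immediate = 3482.7188
PV_due = 3482.7188 * 1.04
= 3622.0275


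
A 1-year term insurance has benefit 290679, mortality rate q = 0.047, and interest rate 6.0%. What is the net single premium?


NSP = benefit * q * v
v = 1/(1+i) = 0.943396
NSP = 290679 * 0.047 * 0.943396
= 12888.5972


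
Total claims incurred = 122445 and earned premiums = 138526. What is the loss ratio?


Loss ratio = claims / premiums
= 122445 / 138526
= 0.8839


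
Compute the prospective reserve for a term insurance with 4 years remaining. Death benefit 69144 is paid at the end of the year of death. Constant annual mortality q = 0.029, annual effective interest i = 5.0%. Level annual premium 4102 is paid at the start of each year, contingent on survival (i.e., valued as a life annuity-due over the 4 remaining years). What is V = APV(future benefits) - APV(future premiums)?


v = 1/(1+i) = 0.952381
APV(future benefits) per unit = sum_{k=0}^{3} k_p_x * q * v^(k+1) = 0.098622
APV(future benefits) = 69144 * 0.098622 = 6819.1044
Life annuity-due factor ä_{x:4} = sum_{k=0}^{3} k_p_x * v^k = 3.570789
APV(future premiums) = 4102 * 3.570789 = 14647.3749
V = 6819.1044 - 14647.3749
= -7828.2705


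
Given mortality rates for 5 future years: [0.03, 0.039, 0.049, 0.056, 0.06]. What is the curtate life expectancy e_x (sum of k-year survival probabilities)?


e_x = sum_{k=1}^{n} k_p_x
k_p_x values:
  1_p_x = 0.97
  2_p_x = 0.93217
  3_p_x = 0.886494
  4_p_x = 0.83685
  5_p_x = 0.786639
e_x = 4.4122


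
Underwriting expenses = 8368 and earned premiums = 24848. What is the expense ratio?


Expense ratio = expenses / premiums
= 8368 / 24848
= 0.3368


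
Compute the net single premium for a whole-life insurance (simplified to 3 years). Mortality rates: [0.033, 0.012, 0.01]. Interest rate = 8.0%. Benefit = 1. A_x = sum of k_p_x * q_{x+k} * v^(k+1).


v = 0.925926
Year 0: k_p_x=1.0, q=0.033, term=0.030556
Year 1: k_p_x=0.967, q=0.012, term=0.009949
Year 2: k_p_x=0.955396, q=0.01, term=0.007584
A_x = 0.0481


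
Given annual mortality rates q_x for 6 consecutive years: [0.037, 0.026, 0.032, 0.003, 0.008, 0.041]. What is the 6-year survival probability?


p_k = 1 - q_k for each year
Survival = product of (1 - q_k)
= 0.963 * 0.974 * 0.968 * 0.997 * 0.992 * 0.959
= 0.8612


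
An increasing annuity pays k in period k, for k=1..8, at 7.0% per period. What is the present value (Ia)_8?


(Ia)_n = sum_{k=1}^{n} k * v^k, v = 1/(1+i)
v = 0.934579
Sum computed term by term:
(Ia)_8 = 24.7602


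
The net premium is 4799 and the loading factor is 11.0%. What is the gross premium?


Gross = net * (1 + loading)
= 4799 * (1 + 0.11)
= 4799 * 1.11
= 5326.89


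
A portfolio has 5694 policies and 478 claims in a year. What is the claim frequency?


frequency = claims / policies
= 478 / 5694
= 0.0839


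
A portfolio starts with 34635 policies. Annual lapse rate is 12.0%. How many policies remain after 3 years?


remaining = initial * (1 - lapse)^years
= 34635 * (1 - 0.12)^3
= 34635 * 0.681472
= 23602.7827


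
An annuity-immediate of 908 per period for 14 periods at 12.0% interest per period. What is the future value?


FV = PMT * ((1+i)^n - 1) / i
= 908 * ((1.12)^14 - 1) / 0.12
= 908 * (4.887112 - 1) / 0.12
= 29412.483


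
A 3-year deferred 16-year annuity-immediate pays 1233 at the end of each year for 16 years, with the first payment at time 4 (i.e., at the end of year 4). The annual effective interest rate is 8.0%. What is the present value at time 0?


PV at time 3 of the 16-year annuity-immediate:
a_n = 1233 * (1-(1+0.08)^(-16))/0.08 = 10913.7382
Discount back 3 years to time 0:
PV = 10913.7382 * (1+0.08)^(-3)
= 10913.7382 * 0.793832
= 8663.6772


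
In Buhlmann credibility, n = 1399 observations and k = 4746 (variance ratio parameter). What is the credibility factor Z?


Z = n / (n + k)
= 1399 / (1399 + 4746)
= 1399 / 6145
= 0.2277


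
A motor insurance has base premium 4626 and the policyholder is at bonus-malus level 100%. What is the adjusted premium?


adjusted = base * BM_level / 100
= 4626 * 100 / 100
= 4626 * 1.0
= 4626.0


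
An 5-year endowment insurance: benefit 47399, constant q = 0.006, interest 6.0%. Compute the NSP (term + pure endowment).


Term component = 1184.5104
Pure endowment = 5_p_x * v^5 * benefit = 0.970358 * 0.747258 * 47399 = 34369.3861
NSP = 35553.8965


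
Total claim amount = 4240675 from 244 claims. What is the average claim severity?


severity = total / number
= 4240675 / 244
= 17379.8156


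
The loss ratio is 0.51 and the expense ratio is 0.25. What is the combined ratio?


Combined ratio = loss ratio + expense ratio
= 0.51 + 0.25
= 0.76


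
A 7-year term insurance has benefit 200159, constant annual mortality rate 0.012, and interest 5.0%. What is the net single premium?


NSP = benefit * sum_{k=0}^{n-1} k_p_x * q * v^(k+1)
With constant q=0.012, v=0.952381
Sum = 0.067144
NSP = 200159 * 0.067144
= 13439.4218


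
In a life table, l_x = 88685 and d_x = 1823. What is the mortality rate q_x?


q_x = d_x / l_x
= 1823 / 88685
= 0.0206


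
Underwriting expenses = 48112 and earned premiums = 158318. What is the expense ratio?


Expense ratio = expenses / premiums
= 48112 / 158318
= 0.3039


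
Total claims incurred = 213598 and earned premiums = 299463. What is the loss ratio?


Loss ratio = claims / premiums
= 213598 / 299463
= 0.7133


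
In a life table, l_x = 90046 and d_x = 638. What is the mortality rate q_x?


q_x = d_x / l_x
= 638 / 90046
= 0.0071


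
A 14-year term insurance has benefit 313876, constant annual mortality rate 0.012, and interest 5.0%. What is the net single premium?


NSP = benefit * sum_{k=0}^{n-1} k_p_x * q * v^(k+1)
With constant q=0.012, v=0.952381
Sum = 0.110995
NSP = 313876 * 0.110995
= 34838.5654


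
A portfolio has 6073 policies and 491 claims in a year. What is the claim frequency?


frequency = claims / policies
= 491 / 6073
= 0.0808


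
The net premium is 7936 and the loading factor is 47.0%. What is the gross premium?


Gross = net * (1 + loading)
= 7936 * (1 + 0.47)
= 7936 * 1.47
= 11665.92


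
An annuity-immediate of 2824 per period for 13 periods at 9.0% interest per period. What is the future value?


FV = PMT * ((1+i)^n - 1) / i
= 2824 * ((1.09)^13 - 1) / 0.09
= 2824 * (3.065805 - 1) / 0.09
= 64820.3581


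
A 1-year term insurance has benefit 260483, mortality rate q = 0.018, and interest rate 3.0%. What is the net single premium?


NSP = benefit * q * v
v = 1/(1+i) = 0.970874
NSP = 260483 * 0.018 * 0.970874
= 4552.1301


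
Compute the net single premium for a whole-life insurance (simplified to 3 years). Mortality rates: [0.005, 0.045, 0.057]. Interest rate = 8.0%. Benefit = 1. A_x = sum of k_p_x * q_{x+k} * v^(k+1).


v = 0.925926
Year 0: k_p_x=1.0, q=0.005, term=0.00463
Year 1: k_p_x=0.995, q=0.045, term=0.038387
Year 2: k_p_x=0.950225, q=0.057, term=0.042996
A_x = 0.086


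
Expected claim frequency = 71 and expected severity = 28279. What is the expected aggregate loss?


E[S] = E[N] * E[X]
= 71 * 28279
= 2.0078e+06


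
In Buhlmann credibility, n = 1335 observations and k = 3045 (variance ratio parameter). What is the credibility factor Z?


Z = n / (n + k)
= 1335 / (1335 + 3045)
= 1335 / 4380
= 0.3048


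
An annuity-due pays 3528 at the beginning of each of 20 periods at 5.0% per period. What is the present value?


PV_due = PMT * (1-(1+i)^(-n))/i * (1+i)
PV_immediate = 43966.6781
PV_due = 43966.6781 * 1.05
= 46165.012


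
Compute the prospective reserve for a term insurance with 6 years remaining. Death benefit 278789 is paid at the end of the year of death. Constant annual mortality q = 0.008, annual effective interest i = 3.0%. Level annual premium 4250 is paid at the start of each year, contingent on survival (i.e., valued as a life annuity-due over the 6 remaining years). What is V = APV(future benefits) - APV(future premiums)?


v = 1/(1+i) = 0.970874
APV(future benefits) per unit = sum_{k=0}^{5} k_p_x * q * v^(k+1) = 0.042509
APV(future benefits) = 278789 * 0.042509 = 11851.1459
Life annuity-due factor ä_{x:6} = sum_{k=0}^{5} k_p_x * v^k = 5.473082
APV(future premiums) = 4250 * 5.473082 = 23260.5982
V = 11851.1459 - 23260.5982
= -11409.4523


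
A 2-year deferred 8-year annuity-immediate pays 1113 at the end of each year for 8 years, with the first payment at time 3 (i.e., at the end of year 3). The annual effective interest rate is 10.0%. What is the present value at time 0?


PV at time 2 of the 8-year annuity-immediate:
a_n = 1113 * (1-(1+0.1)^(-8))/0.1 = 5937.7729
Discount back 2 years to time 0:
PV = 5937.7729 * (1+0.1)^(-2)
= 5937.7729 * 0.826446
= 4907.2503


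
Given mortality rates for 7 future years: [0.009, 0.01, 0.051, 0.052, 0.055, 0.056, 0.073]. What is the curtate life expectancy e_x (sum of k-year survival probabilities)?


e_x = sum_{k=1}^{n} k_p_x
k_p_x values:
  1_p_x = 0.991
  2_p_x = 0.98109
  3_p_x = 0.931054
  4_p_x = 0.88264
  5_p_x = 0.834094
  6_p_x = 0.787385
  7_p_x = 0.729906
e_x = 6.1372


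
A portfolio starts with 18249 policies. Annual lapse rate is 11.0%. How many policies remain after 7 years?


remaining = initial * (1 - lapse)^years
= 18249 * (1 - 0.11)^7
= 18249 * 0.442313
= 8071.7763


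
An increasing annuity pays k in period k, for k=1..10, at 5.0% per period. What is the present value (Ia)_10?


(Ia)_n = sum_{k=1}^{n} k * v^k, v = 1/(1+i)
v = 0.952381
Sum computed term by term:
(Ia)_10 = 39.3738


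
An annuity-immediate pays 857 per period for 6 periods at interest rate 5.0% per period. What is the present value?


PV = PMT * (1 - (1+i)^(-n)) / i
= 857 * (1 - (1+0.05)^(-6)) / 0.05
= 857 * (1 - 0.746215) / 0.05
= 857 * 5.075692
= 4349.8681


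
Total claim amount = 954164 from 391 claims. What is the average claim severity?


severity = total / number
= 954164 / 391
= 2440.3171


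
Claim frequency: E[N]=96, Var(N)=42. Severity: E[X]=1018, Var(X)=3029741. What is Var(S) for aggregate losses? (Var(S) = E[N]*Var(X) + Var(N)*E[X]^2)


Var(S) = E[N]*Var(X) + Var(N)*E[X]^2
= 96*3029741 + 42*1018^2
= 290855136 + 43525608
= 3.3438e+08


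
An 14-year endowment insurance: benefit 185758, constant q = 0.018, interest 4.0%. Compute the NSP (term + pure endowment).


Term component = 31833.203
Pure endowment = 14_p_x * v^14 * benefit = 0.775463 * 0.577475 * 185758 = 83184.3458
NSP = 115017.5488


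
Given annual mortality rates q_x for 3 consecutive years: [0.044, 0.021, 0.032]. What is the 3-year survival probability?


p_k = 1 - q_k for each year
Survival = product of (1 - q_k)
= 0.956 * 0.979 * 0.968
= 0.906


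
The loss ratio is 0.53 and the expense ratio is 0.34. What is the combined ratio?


Combined ratio = loss ratio + expense ratio
= 0.53 + 0.34
= 0.87


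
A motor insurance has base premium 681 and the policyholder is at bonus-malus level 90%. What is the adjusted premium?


adjusted = base * BM_level / 100
= 681 * 90 / 100
= 681 * 0.9
= 612.9


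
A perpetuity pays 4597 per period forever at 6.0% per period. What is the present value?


PV = PMT / i
= 4597 / 0.06
= 76616.6667


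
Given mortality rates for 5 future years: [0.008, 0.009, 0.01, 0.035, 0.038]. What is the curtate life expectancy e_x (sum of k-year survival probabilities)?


e_x = sum_{k=1}^{n} k_p_x
k_p_x values:
  1_p_x = 0.992
  2_p_x = 0.983072
  3_p_x = 0.973241
  4_p_x = 0.939178
  5_p_x = 0.903489
e_x = 4.791


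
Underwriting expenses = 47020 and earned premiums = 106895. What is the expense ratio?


Expense ratio = expenses / premiums
= 47020 / 106895
= 0.4399


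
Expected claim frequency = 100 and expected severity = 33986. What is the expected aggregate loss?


E[S] = E[N] * E[X]
= 100 * 33986
= 3.3986e+06


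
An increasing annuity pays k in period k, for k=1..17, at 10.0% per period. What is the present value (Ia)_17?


(Ia)_n = sum_{k=1}^{n} k * v^k, v = 1/(1+i)
v = 0.909091
Sum computed term by term:
(Ia)_17 = 54.6035


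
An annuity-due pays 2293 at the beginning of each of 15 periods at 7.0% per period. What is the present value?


PV_due = PMT * (1-(1+i)^(-n))/i * (1+i)
PV_immediate = 20884.4468
PV_due = 20884.4468 * 1.07
= 22346.3581


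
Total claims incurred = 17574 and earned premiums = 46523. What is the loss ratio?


Loss ratio = claims / premiums
= 17574 / 46523
= 0.3777


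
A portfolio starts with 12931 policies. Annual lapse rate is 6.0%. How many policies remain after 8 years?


remaining = initial * (1 - lapse)^years
= 12931 * (1 - 0.06)^8
= 12931 * 0.609569
= 7882.3359


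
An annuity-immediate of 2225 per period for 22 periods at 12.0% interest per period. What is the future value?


FV = PMT * ((1+i)^n - 1) / i
= 2225 * ((1.12)^22 - 1) / 0.12
= 2225 * (12.10031 - 1) / 0.12
= 205818.249


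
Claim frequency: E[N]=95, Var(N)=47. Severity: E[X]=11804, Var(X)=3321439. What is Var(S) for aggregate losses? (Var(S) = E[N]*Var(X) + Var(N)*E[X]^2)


Var(S) = E[N]*Var(X) + Var(N)*E[X]^2
= 95*3321439 + 47*11804^2
= 315536705 + 6548717552
= 6.8643e+09


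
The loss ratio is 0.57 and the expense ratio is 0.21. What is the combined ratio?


Combined ratio = loss ratio + expense ratio
= 0.57 + 0.21
= 0.78


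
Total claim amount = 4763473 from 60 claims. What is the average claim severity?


severity = total / number
= 4763473 / 60
= 79391.2167


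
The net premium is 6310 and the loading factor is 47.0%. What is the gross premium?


Gross = net * (1 + loading)
= 6310 * (1 + 0.47)
= 6310 * 1.47
= 9275.7


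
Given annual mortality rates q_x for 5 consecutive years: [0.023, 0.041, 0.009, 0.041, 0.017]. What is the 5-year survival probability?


p_k = 1 - q_k for each year
Survival = product of (1 - q_k)
= 0.977 * 0.959 * 0.991 * 0.959 * 0.983
= 0.8753


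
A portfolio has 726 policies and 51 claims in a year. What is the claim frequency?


frequency = claims / policies
= 51 / 726
= 0.0702


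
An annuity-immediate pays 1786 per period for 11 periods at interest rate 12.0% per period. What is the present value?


PV = PMT * (1 - (1+i)^(-n)) / i
= 1786 * (1 - (1+0.12)^(-11)) / 0.12
= 1786 * (1 - 0.287476) / 0.12
= 1786 * 5.937699
= 10604.7307


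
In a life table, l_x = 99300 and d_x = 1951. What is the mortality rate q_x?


q_x = d_x / l_x
= 1951 / 99300
= 0.0196


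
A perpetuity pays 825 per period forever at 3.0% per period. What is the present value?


PV = PMT / i
= 825 / 0.03
= 27500.0


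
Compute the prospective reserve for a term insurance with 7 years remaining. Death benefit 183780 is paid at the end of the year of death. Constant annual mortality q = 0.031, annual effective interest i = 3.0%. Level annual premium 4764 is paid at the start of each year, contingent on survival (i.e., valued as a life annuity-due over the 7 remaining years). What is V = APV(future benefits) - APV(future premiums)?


v = 1/(1+i) = 0.970874
APV(future benefits) per unit = sum_{k=0}^{6} k_p_x * q * v^(k+1) = 0.176732
APV(future benefits) = 183780 * 0.176732 = 32479.749
Life annuity-due factor ä_{x:7} = sum_{k=0}^{6} k_p_x * v^k = 5.872053
APV(future premiums) = 4764 * 5.872053 = 27974.4593
V = 32479.749 - 27974.4593
= 4505.2897


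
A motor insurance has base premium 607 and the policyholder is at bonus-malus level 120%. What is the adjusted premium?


adjusted = base * BM_level / 100
= 607 * 120 / 100
= 607 * 1.2
= 728.4


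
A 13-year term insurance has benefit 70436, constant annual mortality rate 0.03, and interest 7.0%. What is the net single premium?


NSP = benefit * sum_{k=0}^{n-1} k_p_x * q * v^(k+1)
With constant q=0.03, v=0.934579
Sum = 0.216215
NSP = 70436 * 0.216215
= 15229.3413


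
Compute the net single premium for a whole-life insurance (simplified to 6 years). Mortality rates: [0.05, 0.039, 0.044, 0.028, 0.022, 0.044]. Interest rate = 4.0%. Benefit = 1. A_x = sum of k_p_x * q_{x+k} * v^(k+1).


v = 0.961538
Year 0: k_p_x=1.0, q=0.05, term=0.048077
Year 1: k_p_x=0.95, q=0.039, term=0.034255
Year 2: k_p_x=0.91295, q=0.044, term=0.035711
Year 3: k_p_x=0.87278, q=0.028, term=0.02089
Year 4: k_p_x=0.848342, q=0.022, term=0.01534
Year 5: k_p_x=0.829679, q=0.044, term=0.028851
A_x = 0.1831


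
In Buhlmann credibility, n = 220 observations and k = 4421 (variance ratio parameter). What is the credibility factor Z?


Z = n / (n + k)
= 220 / (220 + 4421)
= 220 / 4641
= 0.0474


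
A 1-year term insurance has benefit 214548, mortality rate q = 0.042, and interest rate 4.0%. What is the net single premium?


NSP = benefit * q * v
v = 1/(1+i) = 0.961538
NSP = 214548 * 0.042 * 0.961538
= 8664.4385


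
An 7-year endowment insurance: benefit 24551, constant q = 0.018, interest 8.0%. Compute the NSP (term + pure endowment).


Term component = 2192.3476
Pure endowment = 7_p_x * v^7 * benefit = 0.880604 * 0.58349 * 24551 = 12614.8855
NSP = 14807.233


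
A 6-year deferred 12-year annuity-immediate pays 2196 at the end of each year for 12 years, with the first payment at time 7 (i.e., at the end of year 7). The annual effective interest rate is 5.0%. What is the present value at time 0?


PV at time 6 of the 12-year annuity-immediate:
a_n = 2196 * (1-(1+0.05)^(-12))/0.05 = 19463.7006
Discount back 6 years to time 0:
PV = 19463.7006 * (1+0.05)^(-6)
= 19463.7006 * 0.746215
= 14524.1131


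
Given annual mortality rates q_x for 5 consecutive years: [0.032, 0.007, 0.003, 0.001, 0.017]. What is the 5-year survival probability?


p_k = 1 - q_k for each year
Survival = product of (1 - q_k)
= 0.968 * 0.993 * 0.997 * 0.999 * 0.983
= 0.9411


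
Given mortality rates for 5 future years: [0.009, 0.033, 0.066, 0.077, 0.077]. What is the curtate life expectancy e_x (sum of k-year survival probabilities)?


e_x = sum_{k=1}^{n} k_p_x
k_p_x values:
  1_p_x = 0.991
  2_p_x = 0.958297
  3_p_x = 0.895049
  4_p_x = 0.826131
  5_p_x = 0.762519
e_x = 4.433


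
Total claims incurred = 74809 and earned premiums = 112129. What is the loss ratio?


Loss ratio = claims / premiums
= 74809 / 112129
= 0.6672


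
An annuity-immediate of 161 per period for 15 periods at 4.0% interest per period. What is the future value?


FV = PMT * ((1+i)^n - 1) / i
= 161 * ((1.04)^15 - 1) / 0.04
= 161 * (1.800944 - 1) / 0.04
= 3223.7976


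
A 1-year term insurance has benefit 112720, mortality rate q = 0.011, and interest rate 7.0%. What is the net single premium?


NSP = benefit * q * v
v = 1/(1+i) = 0.934579
NSP = 112720 * 0.011 * 0.934579
= 1158.8037


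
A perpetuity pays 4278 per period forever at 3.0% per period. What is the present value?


PV = PMT / i
= 4278 / 0.03
= 142600.0


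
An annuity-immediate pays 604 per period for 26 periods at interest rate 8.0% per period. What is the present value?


PV = PMT * (1 - (1+i)^(-n)) / i
= 604 * (1 - (1+0.08)^(-26)) / 0.08
= 604 * (1 - 0.135202) / 0.08
= 604 * 10.809978
= 6529.2267


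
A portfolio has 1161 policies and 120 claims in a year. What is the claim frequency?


frequency = claims / policies
= 120 / 1161
= 0.1034


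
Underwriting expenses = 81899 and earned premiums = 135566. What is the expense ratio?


Expense ratio = expenses / premiums
= 81899 / 135566
= 0.6041


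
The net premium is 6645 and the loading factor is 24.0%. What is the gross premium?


Gross = net * (1 + loading)
= 6645 * (1 + 0.24)
= 6645 * 1.24
= 8239.8


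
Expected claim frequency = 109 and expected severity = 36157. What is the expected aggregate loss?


E[S] = E[N] * E[X]
= 109 * 36157
= 3.9411e+06


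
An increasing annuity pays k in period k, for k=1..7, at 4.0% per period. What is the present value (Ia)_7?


(Ia)_n = sum_{k=1}^{n} k * v^k, v = 1/(1+i)
v = 0.961538
Sum computed term by term:
(Ia)_7 = 23.0678


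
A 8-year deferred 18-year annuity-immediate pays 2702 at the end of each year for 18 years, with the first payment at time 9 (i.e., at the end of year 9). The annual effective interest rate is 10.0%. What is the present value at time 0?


PV at time 8 of the 18-year annuity-immediate:
a_n = 2702 * (1-(1+0.1)^(-18))/0.1 = 22160.2155
Discount back 8 years to time 0:
PV = 22160.2155 * (1+0.1)^(-8)
= 22160.2155 * 0.466507
= 10337.9041


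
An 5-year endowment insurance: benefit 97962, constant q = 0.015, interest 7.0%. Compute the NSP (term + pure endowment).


Term component = 5858.8326
Pure endowment = 5_p_x * v^5 * benefit = 0.927217 * 0.712986 * 97962 = 64761.9485
NSP = 70620.7811


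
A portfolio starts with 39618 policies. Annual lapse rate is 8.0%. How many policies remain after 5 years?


remaining = initial * (1 - lapse)^years
= 39618 * (1 - 0.08)^5
= 39618 * 0.659082
= 26111.4918


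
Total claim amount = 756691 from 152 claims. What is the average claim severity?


severity = total / number
= 756691 / 152
= 4978.2303


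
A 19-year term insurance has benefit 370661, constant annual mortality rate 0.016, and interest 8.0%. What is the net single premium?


NSP = benefit * sum_{k=0}^{n-1} k_p_x * q * v^(k+1)
With constant q=0.016, v=0.925926
Sum = 0.138241
NSP = 370661 * 0.138241
= 51240.7024


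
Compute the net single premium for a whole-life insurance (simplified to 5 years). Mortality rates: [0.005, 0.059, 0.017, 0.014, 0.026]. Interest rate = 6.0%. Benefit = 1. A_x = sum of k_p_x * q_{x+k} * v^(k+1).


v = 0.943396
Year 0: k_p_x=1.0, q=0.005, term=0.004717
Year 1: k_p_x=0.995, q=0.059, term=0.052247
Year 2: k_p_x=0.936295, q=0.017, term=0.013364
Year 3: k_p_x=0.920378, q=0.014, term=0.010206
Year 4: k_p_x=0.907493, q=0.026, term=0.017631
A_x = 0.0982


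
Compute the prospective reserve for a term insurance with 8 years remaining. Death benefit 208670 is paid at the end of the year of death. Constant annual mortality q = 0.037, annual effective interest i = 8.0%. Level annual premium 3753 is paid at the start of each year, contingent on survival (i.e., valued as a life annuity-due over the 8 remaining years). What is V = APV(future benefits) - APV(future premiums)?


v = 1/(1+i) = 0.925926
APV(future benefits) per unit = sum_{k=0}^{7} k_p_x * q * v^(k+1) = 0.189872
APV(future benefits) = 208670 * 0.189872 = 39620.5081
Life annuity-due factor ä_{x:8} = sum_{k=0}^{7} k_p_x * v^k = 5.542198
APV(future premiums) = 3753 * 5.542198 = 20799.87
V = 39620.5081 - 20799.87
= 18820.6381


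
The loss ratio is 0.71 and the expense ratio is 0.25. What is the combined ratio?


Combined ratio = loss ratio + expense ratio
= 0.71 + 0.25
= 0.96


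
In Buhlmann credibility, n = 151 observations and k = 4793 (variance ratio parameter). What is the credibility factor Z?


Z = n / (n + k)
= 151 / (151 + 4793)
= 151 / 4944
= 0.0305


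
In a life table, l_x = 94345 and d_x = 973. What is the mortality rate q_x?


q_x = d_x / l_x
= 973 / 94345
= 0.0103


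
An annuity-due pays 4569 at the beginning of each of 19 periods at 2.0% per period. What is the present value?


PV_due = PMT * (1-(1+i)^(-n))/i * (1+i)
PV_immediate = 71634.8929
PV_due = 71634.8929 * 1.02
= 73067.5908


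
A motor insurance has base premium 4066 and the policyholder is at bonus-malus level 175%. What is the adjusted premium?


adjusted = base * BM_level / 100
= 4066 * 175 / 100
= 4066 * 1.75
= 7115.5


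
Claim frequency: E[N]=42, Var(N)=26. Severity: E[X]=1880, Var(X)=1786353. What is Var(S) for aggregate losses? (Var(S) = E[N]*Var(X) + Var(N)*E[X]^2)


Var(S) = E[N]*Var(X) + Var(N)*E[X]^2
= 42*1786353 + 26*1880^2
= 75026826 + 91894400
= 1.6692e+08


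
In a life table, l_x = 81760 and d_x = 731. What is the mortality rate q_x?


q_x = d_x / l_x
= 731 / 81760
= 0.0089


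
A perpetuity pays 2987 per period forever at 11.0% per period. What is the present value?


PV = PMT / i
= 2987 / 0.11
= 27154.5455


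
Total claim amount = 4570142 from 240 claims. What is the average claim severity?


severity = total / number
= 4570142 / 240
= 19042.2583


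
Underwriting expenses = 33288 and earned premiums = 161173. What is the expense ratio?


Expense ratio = expenses / premiums
= 33288 / 161173
= 0.2065


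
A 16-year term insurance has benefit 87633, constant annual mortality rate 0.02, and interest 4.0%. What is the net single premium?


NSP = benefit * sum_{k=0}^{n-1} k_p_x * q * v^(k+1)
With constant q=0.02, v=0.961538
Sum = 0.204519
NSP = 87633 * 0.204519
= 17922.6567


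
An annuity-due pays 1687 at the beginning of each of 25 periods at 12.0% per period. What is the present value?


PV_due = PMT * (1-(1+i)^(-n))/i * (1+i)
PV_immediate = 13231.3757
PV_due = 13231.3757 * 1.12
= 14819.1408


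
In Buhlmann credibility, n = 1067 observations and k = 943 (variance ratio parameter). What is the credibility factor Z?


Z = n / (n + k)
= 1067 / (1067 + 943)
= 1067 / 2010
= 0.5308


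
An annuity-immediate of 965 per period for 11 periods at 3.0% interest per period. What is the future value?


FV = PMT * ((1+i)^n - 1) / i
= 965 * ((1.03)^11 - 1) / 0.03
= 965 * (1.384234 - 1) / 0.03
= 12359.5228


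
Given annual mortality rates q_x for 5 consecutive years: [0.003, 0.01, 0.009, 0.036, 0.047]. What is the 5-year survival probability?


p_k = 1 - q_k for each year
Survival = product of (1 - q_k)
= 0.997 * 0.99 * 0.991 * 0.964 * 0.953
= 0.8986


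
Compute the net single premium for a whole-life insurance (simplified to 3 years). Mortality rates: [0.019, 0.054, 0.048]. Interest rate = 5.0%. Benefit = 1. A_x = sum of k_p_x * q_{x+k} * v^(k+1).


v = 0.952381
Year 0: k_p_x=1.0, q=0.019, term=0.018095
Year 1: k_p_x=0.981, q=0.054, term=0.048049
Year 2: k_p_x=0.928026, q=0.048, term=0.03848
A_x = 0.1046


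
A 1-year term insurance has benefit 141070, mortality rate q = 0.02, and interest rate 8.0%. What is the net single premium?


NSP = benefit * q * v
v = 1/(1+i) = 0.925926
NSP = 141070 * 0.02 * 0.925926
= 2612.4074


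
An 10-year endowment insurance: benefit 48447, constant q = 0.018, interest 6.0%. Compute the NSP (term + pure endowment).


Term component = 5974.1146
Pure endowment = 10_p_x * v^10 * benefit = 0.833902 * 0.558395 * 48447 = 22559.1699
NSP = 28533.2845


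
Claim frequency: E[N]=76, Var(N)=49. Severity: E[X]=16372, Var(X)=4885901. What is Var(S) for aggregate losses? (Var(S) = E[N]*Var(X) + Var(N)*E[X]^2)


Var(S) = E[N]*Var(X) + Var(N)*E[X]^2
= 76*4885901 + 49*16372^2
= 371328476 + 13134076816
= 1.3505e+10


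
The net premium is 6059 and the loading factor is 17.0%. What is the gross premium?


Gross = net * (1 + loading)
= 6059 * (1 + 0.17)
= 6059 * 1.17
= 7089.03


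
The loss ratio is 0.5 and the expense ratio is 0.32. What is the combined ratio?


Combined ratio = loss ratio + expense ratio
= 0.5 + 0.32
= 0.82


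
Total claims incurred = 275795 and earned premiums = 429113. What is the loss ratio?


Loss ratio = claims / premiums
= 275795 / 429113
= 0.6427


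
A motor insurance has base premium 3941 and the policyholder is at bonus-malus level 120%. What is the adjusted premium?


adjusted = base * BM_level / 100
= 3941 * 120 / 100
= 3941 * 1.2
= 4729.2


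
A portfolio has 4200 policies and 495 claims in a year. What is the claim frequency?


frequency = claims / policies
= 495 / 4200
= 0.1179


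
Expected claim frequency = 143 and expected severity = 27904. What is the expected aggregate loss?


E[S] = E[N] * E[X]
= 143 * 27904
= 3.9903e+06


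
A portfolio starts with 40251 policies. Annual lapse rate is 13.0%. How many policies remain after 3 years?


remaining = initial * (1 - lapse)^years
= 40251 * (1 - 0.13)^3
= 40251 * 0.658503
= 26505.4043


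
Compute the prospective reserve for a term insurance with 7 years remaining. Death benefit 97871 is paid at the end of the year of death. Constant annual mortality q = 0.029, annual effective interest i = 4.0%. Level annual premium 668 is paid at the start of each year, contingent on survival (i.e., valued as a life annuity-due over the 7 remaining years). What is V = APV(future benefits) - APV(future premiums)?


v = 1/(1+i) = 0.961538
APV(future benefits) per unit = sum_{k=0}^{6} k_p_x * q * v^(k+1) = 0.160364
APV(future benefits) = 97871 * 0.160364 = 15694.9464
Life annuity-due factor ä_{x:7} = sum_{k=0}^{6} k_p_x * v^k = 5.750971
APV(future premiums) = 668 * 5.750971 = 3841.6484
V = 15694.9464 - 3841.6484
= 11853.298


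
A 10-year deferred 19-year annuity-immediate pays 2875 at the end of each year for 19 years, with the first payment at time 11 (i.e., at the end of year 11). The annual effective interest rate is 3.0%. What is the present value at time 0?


PV at time 10 of the 19-year annuity-immediate:
a_n = 2875 * (1-(1+0.03)^(-19))/0.03 = 41180.9224
Discount back 10 years to time 0:
PV = 41180.9224 * (1+0.03)^(-10)
= 41180.9224 * 0.744094
= 30642.4738


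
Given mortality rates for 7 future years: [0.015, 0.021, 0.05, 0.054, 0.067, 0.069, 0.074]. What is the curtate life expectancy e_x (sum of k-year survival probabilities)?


e_x = sum_{k=1}^{n} k_p_x
k_p_x values:
  1_p_x = 0.985
  2_p_x = 0.964315
  3_p_x = 0.916099
  4_p_x = 0.86663
  5_p_x = 0.808566
  6_p_x = 0.752775
  7_p_x = 0.697069
e_x = 5.9905
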